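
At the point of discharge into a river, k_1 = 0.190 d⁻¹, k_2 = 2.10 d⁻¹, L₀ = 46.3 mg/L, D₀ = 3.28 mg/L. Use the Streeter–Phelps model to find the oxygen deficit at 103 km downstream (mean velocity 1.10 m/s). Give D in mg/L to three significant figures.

D ≈ 3.61 mg/L

Travel time t = x/v = 103 km / (1.10 m/s) = 103000 m / 1.10 m/s = 93640 s = 1.084 d.
k_1 L₀/(k_2−k_1) = 0.190×46.3/(2.10−0.190) = 8.797/1.910 = 4.606 mg/L.
e^(−k_1 t) = e^(−0.190×1.084) = 0.8139; e^(−k_2 t) = e^(−2.10×1.084) = 0.1027.
D = 4.606 × (0.8139 − 0.1027) + 3.28 × 0.1027 = 3.276 + 0.3369 = 3.612 mg/L.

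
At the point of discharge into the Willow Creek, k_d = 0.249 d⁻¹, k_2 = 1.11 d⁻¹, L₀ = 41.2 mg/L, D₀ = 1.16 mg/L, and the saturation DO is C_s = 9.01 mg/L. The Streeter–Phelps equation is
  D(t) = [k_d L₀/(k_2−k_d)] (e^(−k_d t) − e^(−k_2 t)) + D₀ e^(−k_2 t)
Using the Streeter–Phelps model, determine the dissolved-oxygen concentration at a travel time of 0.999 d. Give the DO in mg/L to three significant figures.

k_d L₀/(k_2−k_d) = 0.249×41.2/(1.11−0.249) = 10.26/0.8610 = 11.91 mg/L.
e^(−k_d t) = e^(−0.249×0.9990) = 0.7798; e^(−k_2 t) = e^(−1.11×0.9990) = 0.3299.
D = 11.91 × (0.7798 − 0.3299) + 1.16 × 0.3299 = 5.360 + 0.3827 = 5.743 mg/L.
DO = C_s − D = 9.01 − 5.743 = 3.267 mg/L.

DO ≈ 3.27 mg/L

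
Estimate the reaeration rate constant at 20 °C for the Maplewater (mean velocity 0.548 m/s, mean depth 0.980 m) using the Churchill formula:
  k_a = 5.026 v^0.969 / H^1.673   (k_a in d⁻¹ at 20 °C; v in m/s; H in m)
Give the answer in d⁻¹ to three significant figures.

k_a ≈ 2.90 d⁻¹

k_a = 5.026 × 0.548^0.969 / 0.980^1.673 = 5.026 × 0.5583 / 0.9668 = 2.903 d⁻¹.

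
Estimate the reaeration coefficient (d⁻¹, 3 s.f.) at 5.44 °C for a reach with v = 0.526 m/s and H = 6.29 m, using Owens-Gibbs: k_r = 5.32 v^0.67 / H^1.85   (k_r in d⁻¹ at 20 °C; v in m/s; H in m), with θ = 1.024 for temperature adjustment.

k_r ≈ 0.0816 d⁻¹

k_r(20) = 5.32 × 0.526^0.67 / 6.29^1.85 = 5.32 × 0.6502 / 30.03 = 0.1152 d⁻¹.
k_r(5.44) = 0.1152 × 1.024^(5.44−20) = 0.1152 × 0.7080 = 0.08156 d⁻¹.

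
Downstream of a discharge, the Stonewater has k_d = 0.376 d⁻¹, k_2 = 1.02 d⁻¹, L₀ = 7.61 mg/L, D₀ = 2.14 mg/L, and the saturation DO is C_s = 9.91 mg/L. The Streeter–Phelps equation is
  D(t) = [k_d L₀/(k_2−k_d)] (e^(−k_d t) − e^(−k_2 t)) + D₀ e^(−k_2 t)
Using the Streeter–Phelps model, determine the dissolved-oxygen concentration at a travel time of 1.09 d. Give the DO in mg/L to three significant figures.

DO ≈ 7.72 mg/L

k_d L₀/(k_2−k_d) = 0.376×7.61/(1.02−0.376) = 2.861/0.6440 = 4.443 mg/L.
e^(−k_d t) = e^(−0.376×1.090) = 0.6638; e^(−k_2 t) = e^(−1.02×1.090) = 0.3290.
D = 4.443 × (0.6638 − 0.3290) + 2.14 × 0.3290 = 1.488 + 0.7040 = 2.191 mg/L.
DO = C_s − D = 9.91 − 2.191 = 7.719 mg/L.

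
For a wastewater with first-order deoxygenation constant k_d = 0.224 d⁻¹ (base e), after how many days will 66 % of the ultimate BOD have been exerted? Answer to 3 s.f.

t ≈ 4.82 d

y/L₀ = 1 − e^(−k_d t) = 0.66 ⇒ e^(−k_d t) = 0.340
t = −ln(0.340) / 0.224 = 1.079 / 0.224 = 4.816 d.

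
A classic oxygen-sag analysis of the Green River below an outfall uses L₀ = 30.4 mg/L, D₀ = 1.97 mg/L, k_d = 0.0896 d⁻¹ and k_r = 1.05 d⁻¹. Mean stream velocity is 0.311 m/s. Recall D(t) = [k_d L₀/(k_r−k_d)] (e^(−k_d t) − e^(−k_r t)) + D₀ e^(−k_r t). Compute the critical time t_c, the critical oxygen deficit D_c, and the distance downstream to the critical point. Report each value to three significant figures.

t_c = [1/(k_r−k_d)] ln[(k_r/k_d)(1 − D₀(k_r−k_d)/(k_d L₀))]
= [1/(1.05−0.0896)] ln[(1.05/0.0896)(1 − 1.97×0.9604/(0.0896×30.4))]
= (1/0.9604) ln[11.72 × 0.3054] = 1.041 × ln(3.579) = 1.041 × 1.275 = 1.328 d.
L(t_c) = L₀ e^(−k_d t_c) = 30.4 × 0.8878 = 26.99 mg/L, and at the critical point k_r D_c = k_d L, so D_c = (0.0896/1.05) × 26.99 = 2.303 mg/L.
x_c = v t_c = 0.311 m/s × 1.328 d × 86400 s/d = 35670 m ≈ 35.7 km.

t_c ≈ 1.33 d; D_c ≈ 2.30 mg/L; x_c ≈ 35.7 km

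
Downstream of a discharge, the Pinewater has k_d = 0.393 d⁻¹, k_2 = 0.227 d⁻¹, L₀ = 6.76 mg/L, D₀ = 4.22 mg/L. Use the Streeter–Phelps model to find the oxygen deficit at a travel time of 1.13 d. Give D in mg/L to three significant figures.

D ≈ 5.38 mg/L

k_d L₀/(k_2−k_d) = 0.393×6.76/(0.227−0.393) = 2.657/-0.1660 = -16.00 mg/L.
e^(−k_d t) = e^(−0.393×1.130) = 0.6414; e^(−k_2 t) = e^(−0.227×1.130) = 0.7737.
D = -16.00 × (0.6414 − 0.7737) + 4.22 × 0.7737 = 2.118 + 3.265 = 5.383 mg/L.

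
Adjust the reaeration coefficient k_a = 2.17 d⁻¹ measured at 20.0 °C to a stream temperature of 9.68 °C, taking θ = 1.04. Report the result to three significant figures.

k_a(T₂) = k_a(T₁) · θ^(T₂−T₁) = 2.17 × 1.04^(9.68−20.0)
= 2.17 × 1.04^-10.3 = 2.17 × 0.6671 = 1.448 d⁻¹.

k_a ≈ 1.45 d⁻¹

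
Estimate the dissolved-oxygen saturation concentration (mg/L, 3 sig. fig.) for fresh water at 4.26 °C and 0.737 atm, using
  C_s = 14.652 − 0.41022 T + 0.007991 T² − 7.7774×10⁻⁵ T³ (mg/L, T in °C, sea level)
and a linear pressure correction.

C_s ≈ 9.61 mg/L

At sea level: C_s = 14.652 − 0.41022×4.26 + 0.007991×4.26² − 7.7774×10⁻⁵×4.26³ = 13.04 mg/L.
Pressure correction: C_s' = 13.04 × 0.737 = 9.613 mg/L.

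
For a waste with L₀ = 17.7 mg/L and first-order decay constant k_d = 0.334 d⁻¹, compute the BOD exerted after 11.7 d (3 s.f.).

y ≈ 17.3 mg/L

y_t = L₀(1 − e^(−k_d t)) = 17.7 × (1 − e^(−0.334×11.7))
= 17.7 × (1 − 0.02008) = 17.7 × 0.9799 = 17.34 mg/L.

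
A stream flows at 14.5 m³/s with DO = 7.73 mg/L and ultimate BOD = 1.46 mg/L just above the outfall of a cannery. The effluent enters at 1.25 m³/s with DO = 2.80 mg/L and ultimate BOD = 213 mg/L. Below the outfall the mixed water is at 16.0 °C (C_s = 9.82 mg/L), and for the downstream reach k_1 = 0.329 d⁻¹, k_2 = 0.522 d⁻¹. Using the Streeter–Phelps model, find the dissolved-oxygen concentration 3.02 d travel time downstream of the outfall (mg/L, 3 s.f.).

DO ≈ 4.22 mg/L

Mixed DO = (14.5×7.73 + 1.25×2.80)/(14.5+1.25) = 115.6/15.75 = 7.339 mg/L.
Mixed L₀ = (14.5×1.46 + 1.25×213)/(15.75) = 287.4/15.75 = 18.25 mg/L.
Initial deficit D₀ = C_s − DO₀ = 9.82 − 7.339 = 2.481 mg/L.
D(3.02) = [0.329×18.25/(0.522−0.329)](e^(−0.329×3.02) − e^(−0.522×3.02)) + 2.481 e^(−0.522×3.02)
= 31.11 × (0.3702 − 0.2067) + 2.481 × 0.2067 = 5.600 mg/L.
DO = 9.82 − 5.600 = 4.220 mg/L.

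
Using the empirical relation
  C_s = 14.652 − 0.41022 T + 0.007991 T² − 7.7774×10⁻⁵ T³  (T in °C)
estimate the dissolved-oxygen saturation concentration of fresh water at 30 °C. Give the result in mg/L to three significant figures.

C_s = 14.652 − 0.41022×30 + 0.007991×30² − 7.7774×10⁻⁵×30³ = 7.437 mg/L.

C_s ≈ 7.44 mg/L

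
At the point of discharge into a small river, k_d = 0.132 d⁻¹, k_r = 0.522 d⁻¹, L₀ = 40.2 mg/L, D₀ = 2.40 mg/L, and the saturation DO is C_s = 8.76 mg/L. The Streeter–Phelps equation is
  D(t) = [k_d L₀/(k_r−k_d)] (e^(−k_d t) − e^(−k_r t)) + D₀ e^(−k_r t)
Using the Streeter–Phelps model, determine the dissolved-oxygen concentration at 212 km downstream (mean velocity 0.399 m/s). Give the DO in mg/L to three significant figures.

Travel time t = x/v = 212 km / (0.399 m/s) = 212000 m / 0.399 m/s = 531300 s = 6.150 d.
k_d L₀/(k_r−k_d) = 0.132×40.2/(0.522−0.132) = 5.306/0.3900 = 13.61 mg/L.
e^(−k_d t) = e^(−0.132×6.150) = 0.4441; e^(−k_r t) = e^(−0.522×6.150) = 0.04035.
D = 13.61 × (0.4441 − 0.04035) + 2.40 × 0.04035 = 5.493 + 0.09685 = 5.590 mg/L.
DO = C_s − D = 8.76 − 5.590 = 3.170 mg/L.

DO ≈ 3.17 mg/L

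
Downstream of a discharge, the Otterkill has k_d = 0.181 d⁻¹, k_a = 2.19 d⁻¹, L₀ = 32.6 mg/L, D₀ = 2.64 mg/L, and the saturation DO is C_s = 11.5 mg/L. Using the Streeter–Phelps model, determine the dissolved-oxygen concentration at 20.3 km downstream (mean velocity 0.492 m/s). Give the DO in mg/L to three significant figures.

Travel time t = x/v = 20.3 km / (0.492 m/s) = 20300 m / 0.492 m/s = 41260 s = 0.4775 d.
k_d L₀/(k_a−k_d) = 0.181×32.6/(2.19−0.181) = 5.901/2.009 = 2.937 mg/L.
e^(−k_d t) = e^(−0.181×0.4775) = 0.9172; e^(−k_a t) = e^(−2.19×0.4775) = 0.3514.
D = 2.937 × (0.9172 − 0.3514) + 2.64 × 0.3514 = 1.662 + 0.9277 = 2.589 mg/L.
DO = C_s − D = 11.5 − 2.589 = 8.911 mg/L.

DO ≈ 8.91 mg/L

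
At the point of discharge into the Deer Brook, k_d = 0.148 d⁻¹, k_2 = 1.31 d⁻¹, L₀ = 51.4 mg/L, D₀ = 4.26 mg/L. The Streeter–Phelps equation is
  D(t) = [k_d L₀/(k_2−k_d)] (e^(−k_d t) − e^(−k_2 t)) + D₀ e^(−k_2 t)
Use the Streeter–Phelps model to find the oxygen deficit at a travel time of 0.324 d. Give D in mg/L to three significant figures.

D ≈ 4.74 mg/L

k_d L₀/(k_2−k_d) = 0.148×51.4/(1.31−0.148) = 7.607/1.162 = 6.547 mg/L.
e^(−k_d t) = e^(−0.148×0.3240) = 0.9532; e^(−k_2 t) = e^(−1.31×0.3240) = 0.6541.
D = 6.547 × (0.9532 − 0.6541) + 4.26 × 0.6541 = 1.958 + 2.787 = 4.744 mg/L.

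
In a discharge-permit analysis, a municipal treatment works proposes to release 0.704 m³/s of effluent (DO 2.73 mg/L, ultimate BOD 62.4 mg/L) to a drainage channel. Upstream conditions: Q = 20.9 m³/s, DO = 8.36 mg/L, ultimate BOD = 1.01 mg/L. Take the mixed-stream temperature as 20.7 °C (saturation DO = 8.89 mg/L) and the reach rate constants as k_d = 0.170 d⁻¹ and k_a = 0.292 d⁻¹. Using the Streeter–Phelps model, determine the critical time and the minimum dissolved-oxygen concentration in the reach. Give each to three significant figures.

Mixed DO = (20.9×8.36 + 0.704×2.73)/(20.9+0.704) = 176.6/21.60 = 8.177 mg/L.
Mixed L₀ = (20.9×1.01 + 0.704×62.4)/(21.60) = 65.04/21.60 = 3.010 mg/L.
Initial deficit D₀ = C_s − DO₀ = 8.89 − 8.177 = 0.7135 mg/L.
t_c = (1/0.1220) ln[(0.292/0.170)(1 − 0.7135×0.1220/(0.170×3.010))] = 8.197 × ln(1.426) = 2.906 d.
D_c = (0.170/0.292) × 3.010 × e^(−0.170×2.906) = 0.5822 × 3.010 × 0.6102 = 1.069 mg/L.
Minimum DO = 8.89 − 1.069 = 7.821 mg/L.

t_c ≈ 2.91 d; minimum DO ≈ 7.82 mg/L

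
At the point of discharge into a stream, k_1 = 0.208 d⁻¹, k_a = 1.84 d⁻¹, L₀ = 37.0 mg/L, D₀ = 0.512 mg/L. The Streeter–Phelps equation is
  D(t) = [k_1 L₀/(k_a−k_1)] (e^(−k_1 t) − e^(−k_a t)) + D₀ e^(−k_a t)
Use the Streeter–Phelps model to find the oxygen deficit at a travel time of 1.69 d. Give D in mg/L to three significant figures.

D ≈ 3.13 mg/L

k_1 L₀/(k_a−k_1) = 0.208×37.0/(1.84−0.208) = 7.696/1.632 = 4.716 mg/L.
e^(−k_1 t) = e^(−0.208×1.690) = 0.7036; e^(−k_a t) = e^(−1.84×1.690) = 0.04462.
D = 4.716 × (0.7036 − 0.04462) + 0.512 × 0.04462 = 3.108 + 0.02284 = 3.130 mg/L.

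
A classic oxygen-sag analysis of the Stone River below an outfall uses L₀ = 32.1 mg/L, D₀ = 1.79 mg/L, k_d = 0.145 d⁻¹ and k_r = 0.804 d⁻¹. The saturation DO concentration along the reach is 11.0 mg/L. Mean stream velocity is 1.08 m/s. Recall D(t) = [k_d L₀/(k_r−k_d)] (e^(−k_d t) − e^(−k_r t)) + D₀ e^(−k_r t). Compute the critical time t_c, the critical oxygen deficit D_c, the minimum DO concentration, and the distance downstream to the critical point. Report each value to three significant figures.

t_c ≈ 2.16 d; D_c ≈ 4.24 mg/L; min DO ≈ 6.76 mg/L; x_c ≈ 201 km

t_c = [1/(k_r−k_d)] ln[(k_r/k_d)(1 − D₀(k_r−k_d)/(k_d L₀))]
= [1/(0.804−0.145)] ln[(0.804/0.145)(1 − 1.79×0.6590/(0.145×32.1))]
= (1/0.6590) ln[5.545 × 0.7466] = 1.517 × ln(4.140) = 1.517 × 1.421 = 2.156 d.
D_c = (k_d/k_r) L₀ e^(−k_d t_c) = (0.145/0.804) × 32.1 × e^(−0.145×2.156) = 0.1803 × 32.1 × 0.7316 = 4.235 mg/L.
Minimum DO = C_s − D_c = 11.0 − 4.235 = 6.765 mg/L.
x_c = v t_c = 1.08 m/s × 2.156 d × 86400 s/d = 201200 m ≈ 201 km.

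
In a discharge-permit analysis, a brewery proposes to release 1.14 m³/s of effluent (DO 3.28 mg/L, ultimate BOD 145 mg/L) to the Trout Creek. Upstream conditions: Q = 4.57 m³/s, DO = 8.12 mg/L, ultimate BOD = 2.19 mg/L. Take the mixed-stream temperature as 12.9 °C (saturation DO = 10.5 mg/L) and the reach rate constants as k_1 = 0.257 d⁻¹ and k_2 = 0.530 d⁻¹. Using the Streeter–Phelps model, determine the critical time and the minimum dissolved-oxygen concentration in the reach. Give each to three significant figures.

t_c ≈ 2.20 d; minimum DO ≈ 2.04 mg/L

Mixed DO = (4.57×8.12 + 1.14×3.28)/(4.57+1.14) = 40.85/5.710 = 7.154 mg/L.
Mixed L₀ = (4.57×2.19 + 1.14×145)/(5.710) = 175.3/5.710 = 30.70 mg/L.
Initial deficit D₀ = C_s − DO₀ = 10.5 − 7.154 = 3.346 mg/L.
t_c = (1/0.2730) ln[(0.530/0.257)(1 − 3.346×0.2730/(0.257×30.70))] = 3.663 × ln(1.823) = 2.201 d.
D_c = (0.257/0.530) × 30.70 × e^(−0.257×2.201) = 0.4849 × 30.70 × 0.5681 = 8.457 mg/L.
Minimum DO = 10.5 − 8.457 = 2.043 mg/L.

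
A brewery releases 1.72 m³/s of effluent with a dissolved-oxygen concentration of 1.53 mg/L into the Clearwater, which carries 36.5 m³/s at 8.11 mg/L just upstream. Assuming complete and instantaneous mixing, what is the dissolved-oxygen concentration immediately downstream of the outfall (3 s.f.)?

7.81 mg/L

Flow-weighted mixing: C = (Q_r C_r + Q_w C_w)/(Q_r + Q_w)
= (36.5×8.11 + 1.72×1.53)/(36.5 + 1.72) = 298.6/38.22 = 7.814 mg/L.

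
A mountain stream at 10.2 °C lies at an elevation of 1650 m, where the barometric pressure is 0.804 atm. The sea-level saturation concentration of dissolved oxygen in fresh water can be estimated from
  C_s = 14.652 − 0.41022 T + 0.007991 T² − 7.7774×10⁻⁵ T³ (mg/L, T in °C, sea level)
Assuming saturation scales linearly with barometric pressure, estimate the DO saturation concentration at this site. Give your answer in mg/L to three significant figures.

At sea level: C_s = 14.652 − 0.41022×10.2 + 0.007991×10.2² − 7.7774×10⁻⁵×10.2³ = 11.22 mg/L.
Pressure correction: C_s' = 11.22 × 0.804 = 9.018 mg/L.

C_s ≈ 9.02 mg/L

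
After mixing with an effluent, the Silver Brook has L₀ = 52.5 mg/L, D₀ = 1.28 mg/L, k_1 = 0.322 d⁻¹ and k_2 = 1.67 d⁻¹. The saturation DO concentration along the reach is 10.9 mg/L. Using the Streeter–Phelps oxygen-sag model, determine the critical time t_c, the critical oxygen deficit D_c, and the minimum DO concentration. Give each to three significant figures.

At the critical point dD/dt = 0, so k_1 L₀ e^(−k_1 t) = k_2 D. Substituting D(t) from the Streeter–Phelps equation and solving for t gives
t_c = ln[(k_2/k_1)(1 − D₀(k_2−k_1)/(k_1 L₀))] / (k_2−k_1).
Here k_2−k_1 = 1.348 d⁻¹ and 1 − D₀(k_2−k_1)/(k_1 L₀) = 1 − 1.28×1.348/(0.322×52.5) = 0.8979, so
t_c = ln(5.186 × 0.8979) / 1.348 = 1.538 / 1.348 = 1.141 d.
L(t_c) = L₀ e^(−k_1 t_c) = 52.5 × 0.6925 = 36.36 mg/L, and at the critical point k_2 D_c = k_1 L, so D_c = (0.322/1.67) × 36.36 = 7.010 mg/L.
Minimum DO = C_s − D_c = 10.9 − 7.010 = 3.890 mg/L.

t_c ≈ 1.14 d; D_c ≈ 7.01 mg/L; min DO ≈ 3.89 mg/L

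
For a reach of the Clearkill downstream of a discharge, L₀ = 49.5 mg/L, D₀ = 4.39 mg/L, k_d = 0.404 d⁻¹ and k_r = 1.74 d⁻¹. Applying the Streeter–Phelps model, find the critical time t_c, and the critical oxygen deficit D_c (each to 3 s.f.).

t_c ≈ 0.833 d; D_c ≈ 8.21 mg/L

At the critical point dD/dt = 0, so k_d L₀ e^(−k_d t) = k_r D. Substituting D(t) from the Streeter–Phelps equation and solving for t gives
t_c = ln[(k_r/k_d)(1 − D₀(k_r−k_d)/(k_d L₀))] / (k_r−k_d).
Here k_r−k_d = 1.336 d⁻¹ and 1 − D₀(k_r−k_d)/(k_d L₀) = 1 − 4.39×1.336/(0.404×49.5) = 0.7067, so
t_c = ln(4.307 × 0.7067) / 1.336 = 1.113 / 1.336 = 0.8332 d.
D_c = (k_d/k_r) L₀ e^(−k_d t_c) = (0.404/1.74) × 49.5 × e^(−0.404×0.8332) = 0.2322 × 49.5 × 0.7142 = 8.208 mg/L.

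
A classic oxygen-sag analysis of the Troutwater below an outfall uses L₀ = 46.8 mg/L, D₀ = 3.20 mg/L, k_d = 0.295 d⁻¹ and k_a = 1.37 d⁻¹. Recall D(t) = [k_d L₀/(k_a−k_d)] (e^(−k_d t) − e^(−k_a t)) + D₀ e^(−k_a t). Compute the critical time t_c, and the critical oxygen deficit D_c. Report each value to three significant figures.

With k_a/k_d = 4.644 and 1 − D₀(k_a−k_d)/(k_d L₀) = 0.7508,
t_c = ln(4.644 × 0.7508) / (1.37 − 0.295) = ln(3.487) / 1.075 = 1.249/1.075 = 1.162 d.
D_c = (k_d/k_a) L₀ e^(−k_d t_c) = (0.295/1.37) × 46.8 × e^(−0.295×1.162) = 0.2153 × 46.8 × 0.7098 = 7.153 mg/L.

t_c ≈ 1.16 d; D_c ≈ 7.15 mg/L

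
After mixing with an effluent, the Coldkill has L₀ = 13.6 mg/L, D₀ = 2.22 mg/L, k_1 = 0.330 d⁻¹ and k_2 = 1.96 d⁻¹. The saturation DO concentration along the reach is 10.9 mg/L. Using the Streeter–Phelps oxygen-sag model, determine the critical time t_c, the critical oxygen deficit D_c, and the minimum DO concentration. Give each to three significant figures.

t_c ≈ 0.0860 d; D_c ≈ 2.23 mg/L; min DO ≈ 8.67 mg/L

With k_2/k_1 = 5.939 and 1 − D₀(k_2−k_1)/(k_1 L₀) = 0.1937,
t_c = ln(5.939 × 0.1937) / (1.96 − 0.330) = ln(1.151) / 1.630 = 0.1402/1.630 = 0.08604 d.
D_c = (k_1/k_2) L₀ e^(−k_1 t_c) = (0.330/1.96) × 13.6 × e^(−0.330×0.08604) = 0.1684 × 13.6 × 0.9720 = 2.226 mg/L.
Minimum DO = C_s − D_c = 10.9 − 2.226 = 8.674 mg/L.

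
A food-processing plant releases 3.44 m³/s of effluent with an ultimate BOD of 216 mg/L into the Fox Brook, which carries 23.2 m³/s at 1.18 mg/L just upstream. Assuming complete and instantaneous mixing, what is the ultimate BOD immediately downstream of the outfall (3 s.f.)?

28.9 mg/L

Flow-weighted mixing: C = (Q_r C_r + Q_w C_w)/(Q_r + Q_w)
= (23.2×1.18 + 3.44×216)/(23.2 + 3.44) = 770.4/26.64 = 28.92 mg/L.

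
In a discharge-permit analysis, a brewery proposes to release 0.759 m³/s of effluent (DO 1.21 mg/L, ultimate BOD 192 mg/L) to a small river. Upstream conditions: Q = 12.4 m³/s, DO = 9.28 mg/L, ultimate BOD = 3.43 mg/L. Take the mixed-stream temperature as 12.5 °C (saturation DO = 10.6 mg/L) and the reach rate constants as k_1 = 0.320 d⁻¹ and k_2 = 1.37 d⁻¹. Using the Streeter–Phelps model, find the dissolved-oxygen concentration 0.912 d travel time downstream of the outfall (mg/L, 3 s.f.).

DO ≈ 8.08 mg/L

Mixed DO = (12.4×9.28 + 0.759×1.21)/(12.4+0.759) = 116.0/13.16 = 8.815 mg/L.
Mixed L₀ = (12.4×3.43 + 0.759×192)/(13.16) = 188.3/13.16 = 14.31 mg/L.
Initial deficit D₀ = C_s − DO₀ = 10.6 − 8.815 = 1.785 mg/L.
D(0.912) = [0.320×14.31/(1.37−0.320)](e^(−0.320×0.912) − e^(−1.37×0.912)) + 1.785 e^(−1.37×0.912)
= 4.360 × (0.7469 − 0.2867) + 1.785 × 0.2867 = 2.518 mg/L.
DO = 10.6 − 2.518 = 8.082 mg/L.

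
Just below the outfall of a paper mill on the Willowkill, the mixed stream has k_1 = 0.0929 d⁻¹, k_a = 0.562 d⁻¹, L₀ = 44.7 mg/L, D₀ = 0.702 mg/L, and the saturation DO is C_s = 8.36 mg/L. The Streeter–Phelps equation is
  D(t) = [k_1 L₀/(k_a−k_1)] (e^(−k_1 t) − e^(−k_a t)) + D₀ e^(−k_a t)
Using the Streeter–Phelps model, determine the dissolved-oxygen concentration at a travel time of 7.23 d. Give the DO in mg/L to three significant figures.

k_1 L₀/(k_a−k_1) = 0.0929×44.7/(0.562−0.0929) = 4.153/0.4691 = 8.852 mg/L.
e^(−k_1 t) = e^(−0.0929×7.230) = 0.5109; e^(−k_a t) = e^(−0.562×7.230) = 0.01719.
D = 8.852 × (0.5109 − 0.01719) + 0.702 × 0.01719 = 4.370 + 0.01207 = 4.382 mg/L.
DO = C_s − D = 8.36 − 4.382 = 3.978 mg/L.

DO ≈ 3.98 mg/L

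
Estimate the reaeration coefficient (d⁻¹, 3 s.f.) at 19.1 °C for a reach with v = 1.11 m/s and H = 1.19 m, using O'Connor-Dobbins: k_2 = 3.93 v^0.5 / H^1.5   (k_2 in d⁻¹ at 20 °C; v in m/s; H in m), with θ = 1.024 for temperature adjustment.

k_2(20) = 3.93 × 1.11^0.5 / 1.19^1.5 = 3.93 × 1.054 / 1.298 = 3.190 d⁻¹.
k_2(19.1) = 3.190 × 1.024^(19.1−20) = 3.190 × 0.9789 = 3.122 d⁻¹.

k_2 ≈ 3.12 d⁻¹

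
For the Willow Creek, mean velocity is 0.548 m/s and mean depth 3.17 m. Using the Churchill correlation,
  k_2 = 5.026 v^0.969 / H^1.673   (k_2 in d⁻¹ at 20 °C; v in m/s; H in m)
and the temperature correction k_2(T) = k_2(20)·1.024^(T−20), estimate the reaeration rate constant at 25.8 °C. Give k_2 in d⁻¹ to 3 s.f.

k_2 ≈ 0.467 d⁻¹

k_2(20) = 5.026 × 0.548^0.969 / 3.17^1.673 = 5.026 × 0.5583 / 6.891 = 0.4072 d⁻¹.
k_2(25.8) = 0.4072 × 1.024^(25.8−20) = 0.4072 × 1.147 = 0.4673 d⁻¹.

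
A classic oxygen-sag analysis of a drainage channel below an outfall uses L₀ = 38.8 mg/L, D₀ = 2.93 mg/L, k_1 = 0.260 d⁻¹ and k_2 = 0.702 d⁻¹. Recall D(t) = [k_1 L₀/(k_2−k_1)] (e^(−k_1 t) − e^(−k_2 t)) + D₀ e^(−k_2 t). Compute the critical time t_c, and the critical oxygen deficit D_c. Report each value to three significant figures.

At the critical point dD/dt = 0, so k_1 L₀ e^(−k_1 t) = k_2 D. Substituting D(t) from the Streeter–Phelps equation and solving for t gives
t_c = ln[(k_2/k_1)(1 − D₀(k_2−k_1)/(k_1 L₀))] / (k_2−k_1).
Here k_2−k_1 = 0.4420 d⁻¹ and 1 − D₀(k_2−k_1)/(k_1 L₀) = 1 − 2.93×0.4420/(0.260×38.8) = 0.8716, so
t_c = ln(2.700 × 0.8716) / 0.4420 = 0.8559 / 0.4420 = 1.936 d.
D_c = (k_1/k_2) L₀ e^(−k_1 t_c) = (0.260/0.702) × 38.8 × e^(−0.260×1.936) = 0.3704 × 38.8 × 0.6044 = 8.686 mg/L.

t_c ≈ 1.94 d; D_c ≈ 8.69 mg/L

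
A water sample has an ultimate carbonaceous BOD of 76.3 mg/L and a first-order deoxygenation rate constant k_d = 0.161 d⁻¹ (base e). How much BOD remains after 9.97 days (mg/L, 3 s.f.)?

L ≈ 15.3 mg/L

L_t = L₀ e^(−k_d t) = 76.3 × e^(−0.161×9.97) = 76.3 × 0.2009 = 15.33 mg/L.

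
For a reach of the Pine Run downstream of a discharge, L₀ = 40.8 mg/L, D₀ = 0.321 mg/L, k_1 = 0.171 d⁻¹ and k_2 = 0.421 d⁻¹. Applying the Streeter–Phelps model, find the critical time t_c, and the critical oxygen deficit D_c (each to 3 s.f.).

t_c ≈ 3.56 d; D_c ≈ 9.02 mg/L

With k_2/k_1 = 2.462 and 1 − D₀(k_2−k_1)/(k_1 L₀) = 0.9885,
t_c = ln(2.462 × 0.9885) / (0.421 − 0.171) = ln(2.434) / 0.2500 = 0.8894/0.2500 = 3.558 d.
L(t_c) = L₀ e^(−k_1 t_c) = 40.8 × 0.5442 = 22.21 mg/L, and at the critical point k_2 D_c = k_1 L, so D_c = (0.171/0.421) × 22.21 = 9.019 mg/L.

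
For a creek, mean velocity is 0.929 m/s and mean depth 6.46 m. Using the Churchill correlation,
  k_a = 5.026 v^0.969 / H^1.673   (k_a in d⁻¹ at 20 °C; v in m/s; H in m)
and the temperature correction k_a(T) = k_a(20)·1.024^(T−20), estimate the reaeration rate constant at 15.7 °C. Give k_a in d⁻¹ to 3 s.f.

k_a(20) = 5.026 × 0.929^0.969 / 6.46^1.673 = 5.026 × 0.9311 / 22.67 = 0.2064 d⁻¹.
k_a(15.7) = 0.2064 × 1.024^(15.7−20) = 0.2064 × 0.9030 = 0.1864 d⁻¹.

k_a ≈ 0.186 d⁻¹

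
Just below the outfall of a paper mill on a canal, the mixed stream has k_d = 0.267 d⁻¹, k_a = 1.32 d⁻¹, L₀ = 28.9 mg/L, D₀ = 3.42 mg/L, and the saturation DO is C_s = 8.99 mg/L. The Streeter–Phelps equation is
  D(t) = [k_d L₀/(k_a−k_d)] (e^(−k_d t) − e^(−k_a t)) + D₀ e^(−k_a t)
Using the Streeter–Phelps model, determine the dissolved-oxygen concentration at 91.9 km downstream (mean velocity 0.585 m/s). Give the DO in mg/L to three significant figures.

Travel time t = x/v = 91.9 km / (0.585 m/s) = 91900 m / 0.585 m/s = 157100 s = 1.818 d.
k_d L₀/(k_a−k_d) = 0.267×28.9/(1.32−0.267) = 7.716/1.053 = 7.328 mg/L.
e^(−k_d t) = e^(−0.267×1.818) = 0.6154; e^(−k_a t) = e^(−1.32×1.818) = 0.09071.
D = 7.328 × (0.6154 − 0.09071) + 3.42 × 0.09071 = 3.845 + 0.3102 = 4.155 mg/L.
DO = C_s − D = 8.99 − 4.155 = 4.835 mg/L.

DO ≈ 4.83 mg/L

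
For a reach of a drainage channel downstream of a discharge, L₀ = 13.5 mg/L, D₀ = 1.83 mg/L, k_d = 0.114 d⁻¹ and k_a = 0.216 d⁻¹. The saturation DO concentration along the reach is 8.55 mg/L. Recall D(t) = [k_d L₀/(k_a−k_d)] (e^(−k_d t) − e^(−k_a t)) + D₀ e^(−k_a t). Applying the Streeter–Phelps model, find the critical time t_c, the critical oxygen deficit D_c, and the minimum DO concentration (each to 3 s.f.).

At the critical point dD/dt = 0, so k_d L₀ e^(−k_d t) = k_a D. Substituting D(t) from the Streeter–Phelps equation and solving for t gives
t_c = ln[(k_a/k_d)(1 − D₀(k_a−k_d)/(k_d L₀))] / (k_a−k_d).
Here k_a−k_d = 0.1020 d⁻¹ and 1 − D₀(k_a−k_d)/(k_d L₀) = 1 − 1.83×0.1020/(0.114×13.5) = 0.8787, so
t_c = ln(1.895 × 0.8787) / 0.1020 = 0.5098 / 0.1020 = 4.998 d.
D_c = (k_d/k_a) L₀ e^(−k_d t_c) = (0.114/0.216) × 13.5 × e^(−0.114×4.998) = 0.5278 × 13.5 × 0.5657 = 4.030 mg/L.
Minimum DO = C_s − D_c = 8.55 − 4.030 = 4.520 mg/L.

t_c ≈ 5.00 d; D_c ≈ 4.03 mg/L; min DO ≈ 4.52 mg/L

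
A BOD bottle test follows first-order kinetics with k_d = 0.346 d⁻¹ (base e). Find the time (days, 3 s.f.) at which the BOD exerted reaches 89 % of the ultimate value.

y/L₀ = 1 − e^(−k_d t) = 0.89 ⇒ e^(−k_d t) = 0.110
t = −ln(0.110) / 0.346 = 2.207 / 0.346 = 6.379 d.

t ≈ 6.38 d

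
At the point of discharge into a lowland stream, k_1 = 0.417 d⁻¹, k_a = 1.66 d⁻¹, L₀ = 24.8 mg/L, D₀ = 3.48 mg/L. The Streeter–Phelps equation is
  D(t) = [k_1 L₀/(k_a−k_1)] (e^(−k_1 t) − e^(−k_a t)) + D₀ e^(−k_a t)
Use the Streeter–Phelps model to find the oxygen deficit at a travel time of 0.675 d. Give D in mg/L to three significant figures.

D ≈ 4.70 mg/L

k_1 L₀/(k_a−k_1) = 0.417×24.8/(1.66−0.417) = 10.34/1.243 = 8.320 mg/L.
e^(−k_1 t) = e^(−0.417×0.6750) = 0.7547; e^(−k_a t) = e^(−1.66×0.6750) = 0.3261.
D = 8.320 × (0.7547 − 0.3261) + 3.48 × 0.3261 = 3.566 + 1.135 = 4.700 mg/L.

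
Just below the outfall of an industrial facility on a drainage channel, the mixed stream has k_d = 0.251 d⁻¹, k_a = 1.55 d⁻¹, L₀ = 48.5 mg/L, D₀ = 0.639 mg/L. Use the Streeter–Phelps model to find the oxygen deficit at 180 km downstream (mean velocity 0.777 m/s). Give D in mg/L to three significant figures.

Travel time t = x/v = 180 km / (0.777 m/s) = 180000 m / 0.777 m/s = 231700 s = 2.681 d.
k_d L₀/(k_a−k_d) = 0.251×48.5/(1.55−0.251) = 12.17/1.299 = 9.371 mg/L.
e^(−k_d t) = e^(−0.251×2.681) = 0.5102; e^(−k_a t) = e^(−1.55×2.681) = 0.01567.
D = 9.371 × (0.5102 − 0.01567) + 0.639 × 0.01567 = 4.634 + 0.01001 = 4.644 mg/L.

D ≈ 4.64 mg/L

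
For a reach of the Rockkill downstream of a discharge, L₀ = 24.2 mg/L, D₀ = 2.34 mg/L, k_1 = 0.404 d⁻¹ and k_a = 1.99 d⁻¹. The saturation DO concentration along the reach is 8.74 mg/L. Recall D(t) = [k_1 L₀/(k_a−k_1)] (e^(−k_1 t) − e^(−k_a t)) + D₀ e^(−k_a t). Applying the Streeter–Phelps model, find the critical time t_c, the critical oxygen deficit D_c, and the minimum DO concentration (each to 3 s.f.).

At the critical point dD/dt = 0, so k_1 L₀ e^(−k_1 t) = k_a D. Substituting D(t) from the Streeter–Phelps equation and solving for t gives
t_c = ln[(k_a/k_1)(1 − D₀(k_a−k_1)/(k_1 L₀))] / (k_a−k_1).
Here k_a−k_1 = 1.586 d⁻¹ and 1 − D₀(k_a−k_1)/(k_1 L₀) = 1 − 2.34×1.586/(0.404×24.2) = 0.6204, so
t_c = ln(4.926 × 0.6204) / 1.586 = 1.117 / 1.586 = 0.7043 d.
L(t_c) = L₀ e^(−k_1 t_c) = 24.2 × 0.7523 = 18.21 mg/L, and at the critical point k_a D_c = k_1 L, so D_c = (0.404/1.99) × 18.21 = 3.696 mg/L.
Minimum DO = C_s − D_c = 8.74 − 3.696 = 5.044 mg/L.

t_c ≈ 0.704 d; D_c ≈ 3.70 mg/L; min DO ≈ 5.04 mg/L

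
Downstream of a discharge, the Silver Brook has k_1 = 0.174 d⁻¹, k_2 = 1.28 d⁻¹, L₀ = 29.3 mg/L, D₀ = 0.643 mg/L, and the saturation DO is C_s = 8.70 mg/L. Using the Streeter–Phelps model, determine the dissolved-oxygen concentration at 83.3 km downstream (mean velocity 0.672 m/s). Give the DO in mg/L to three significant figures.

Travel time t = x/v = 83.3 km / (0.672 m/s) = 83300 m / 0.672 m/s = 124000 s = 1.435 d.
k_1 L₀/(k_2−k_1) = 0.174×29.3/(1.28−0.174) = 5.098/1.106 = 4.610 mg/L.
e^(−k_1 t) = e^(−0.174×1.435) = 0.7791; e^(−k_2 t) = e^(−1.28×1.435) = 0.1594.
D = 4.610 × (0.7791 − 0.1594) + 0.643 × 0.1594 = 2.857 + 0.1025 = 2.959 mg/L.
DO = C_s − D = 8.70 − 2.959 = 5.741 mg/L.

DO ≈ 5.74 mg/L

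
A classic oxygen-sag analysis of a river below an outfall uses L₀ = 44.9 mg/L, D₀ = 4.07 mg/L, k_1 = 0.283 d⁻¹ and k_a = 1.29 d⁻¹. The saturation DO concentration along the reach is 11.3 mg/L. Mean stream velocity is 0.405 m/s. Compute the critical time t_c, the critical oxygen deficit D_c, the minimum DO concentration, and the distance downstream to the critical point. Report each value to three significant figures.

t_c ≈ 1.12 d; D_c ≈ 7.18 mg/L; min DO ≈ 4.12 mg/L; x_c ≈ 39.2 km

t_c = [1/(k_a−k_1)] ln[(k_a/k_1)(1 − D₀(k_a−k_1)/(k_1 L₀))]
= [1/(1.29−0.283)] ln[(1.29/0.283)(1 − 4.07×1.007/(0.283×44.9))]
= (1/1.007) ln[4.558 × 0.6775] = 0.9930 × ln(3.088) = 0.9930 × 1.128 = 1.120 d.
L(t_c) = L₀ e^(−k_1 t_c) = 44.9 × 0.7284 = 32.71 mg/L, and at the critical point k_a D_c = k_1 L, so D_c = (0.283/1.29) × 32.71 = 7.175 mg/L.
Minimum DO = C_s − D_c = 11.3 − 7.175 = 4.125 mg/L.
x_c = v t_c = 0.405 m/s × 1.120 d × 86400 s/d = 39180 m ≈ 39.2 km.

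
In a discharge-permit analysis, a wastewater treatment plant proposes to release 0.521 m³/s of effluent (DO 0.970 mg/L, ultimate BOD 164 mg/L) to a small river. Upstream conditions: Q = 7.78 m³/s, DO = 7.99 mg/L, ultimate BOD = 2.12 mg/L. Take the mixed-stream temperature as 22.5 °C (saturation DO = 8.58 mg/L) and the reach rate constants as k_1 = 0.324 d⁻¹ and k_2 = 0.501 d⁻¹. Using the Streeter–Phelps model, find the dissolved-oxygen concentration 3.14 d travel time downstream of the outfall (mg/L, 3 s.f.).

DO ≈ 4.90 mg/L

Mixed DO = (7.78×7.99 + 0.521×0.970)/(7.78+0.521) = 62.67/8.301 = 7.549 mg/L.
Mixed L₀ = (7.78×2.12 + 0.521×164)/(8.301) = 101.9/8.301 = 12.28 mg/L.
Initial deficit D₀ = C_s − DO₀ = 8.58 − 7.549 = 1.031 mg/L.
D(3.14) = [0.324×12.28/(0.501−0.324)](e^(−0.324×3.14) − e^(−0.501×3.14)) + 1.031 e^(−0.501×3.14)
= 22.48 × (0.3615 − 0.2074) + 1.031 × 0.2074 = 3.679 mg/L.
DO = 8.58 − 3.679 = 4.901 mg/L.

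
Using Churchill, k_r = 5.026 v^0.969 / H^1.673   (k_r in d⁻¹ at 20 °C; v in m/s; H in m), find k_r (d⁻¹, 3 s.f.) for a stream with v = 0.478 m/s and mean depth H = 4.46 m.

k_r = 5.026 × 0.478^0.969 / 4.46^1.673 = 5.026 × 0.4891 / 12.20 = 0.2015 d⁻¹.

k_r ≈ 0.201 d⁻¹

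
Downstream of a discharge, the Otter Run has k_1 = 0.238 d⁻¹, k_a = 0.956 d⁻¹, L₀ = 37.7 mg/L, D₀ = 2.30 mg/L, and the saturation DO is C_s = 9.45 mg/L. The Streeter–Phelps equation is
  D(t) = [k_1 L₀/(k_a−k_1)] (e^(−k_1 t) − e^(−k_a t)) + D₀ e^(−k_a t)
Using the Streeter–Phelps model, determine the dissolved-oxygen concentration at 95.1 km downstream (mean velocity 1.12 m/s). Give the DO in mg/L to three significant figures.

DO ≈ 3.54 mg/L

Travel time t = x/v = 95.1 km / (1.12 m/s) = 95100 m / 1.12 m/s = 84910 s = 0.9828 d.
k_1 L₀/(k_a−k_1) = 0.238×37.7/(0.956−0.238) = 8.973/0.7180 = 12.50 mg/L.
e^(−k_1 t) = e^(−0.238×0.9828) = 0.7914; e^(−k_a t) = e^(−0.956×0.9828) = 0.3908.
D = 12.50 × (0.7914 − 0.3908) + 2.30 × 0.3908 = 5.007 + 0.8989 = 5.905 mg/L.
DO = C_s − D = 9.45 − 5.905 = 3.545 mg/L.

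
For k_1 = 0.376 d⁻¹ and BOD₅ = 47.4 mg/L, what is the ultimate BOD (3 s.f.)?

L₀ ≈ 55.9 mg/L

BOD₅ = L₀(1 − e^(−5k_1)) ⇒ L₀ = BOD₅ / (1 − e^(−5×0.376))
= 47.4 / (1 − 0.1526) = 47.4 / 0.8474 = 55.94 mg/L.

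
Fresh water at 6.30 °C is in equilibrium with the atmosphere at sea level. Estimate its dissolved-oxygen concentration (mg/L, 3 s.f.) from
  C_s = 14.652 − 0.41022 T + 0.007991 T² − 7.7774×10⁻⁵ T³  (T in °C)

C_s ≈ 12.4 mg/L

C_s = 14.652 − 0.41022×6.30 + 0.007991×6.30² − 7.7774×10⁻⁵×6.30³ = 12.37 mg/L.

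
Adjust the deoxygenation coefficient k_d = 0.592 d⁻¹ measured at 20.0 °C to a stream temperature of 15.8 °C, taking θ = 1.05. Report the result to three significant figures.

k_d ≈ 0.482 d⁻¹

k_d(T₂) = k_d(T₁) · θ^(T₂−T₁) = 0.592 × 1.05^(15.8−20.0)
= 0.592 × 1.05^-4.20 = 0.592 × 0.8147 = 0.4823 d⁻¹.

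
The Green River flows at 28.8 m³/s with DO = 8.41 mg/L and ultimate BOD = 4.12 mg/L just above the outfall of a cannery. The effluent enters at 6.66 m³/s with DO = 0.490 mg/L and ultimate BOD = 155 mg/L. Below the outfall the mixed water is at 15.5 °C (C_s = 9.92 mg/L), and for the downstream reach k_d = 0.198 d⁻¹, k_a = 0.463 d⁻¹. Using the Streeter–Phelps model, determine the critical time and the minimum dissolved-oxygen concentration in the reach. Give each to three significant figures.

Mixed DO = (28.8×8.41 + 6.66×0.490)/(28.8+6.66) = 245.5/35.46 = 6.922 mg/L.
Mixed L₀ = (28.8×4.12 + 6.66×155)/(35.46) = 1151/35.46 = 32.46 mg/L.
Initial deficit D₀ = C_s − DO₀ = 9.92 − 6.922 = 2.998 mg/L.
t_c = (1/0.2650) ln[(0.463/0.198)(1 − 2.998×0.2650/(0.198×32.46))] = 3.774 × ln(2.049) = 2.708 d.
D_c = (0.198/0.463) × 32.46 × e^(−0.198×2.708) = 0.4276 × 32.46 × 0.5850 = 8.120 mg/L.
Minimum DO = 9.92 − 8.120 = 1.800 mg/L.

t_c ≈ 2.71 d; minimum DO ≈ 1.80 mg/L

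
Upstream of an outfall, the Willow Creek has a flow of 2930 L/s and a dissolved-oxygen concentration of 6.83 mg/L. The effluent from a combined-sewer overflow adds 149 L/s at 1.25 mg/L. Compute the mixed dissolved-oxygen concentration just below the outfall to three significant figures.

Flow-weighted mixing: C = (Q_r C_r + Q_w C_w)/(Q_r + Q_w)
= (2930×6.83 + 149×1.25)/(2930 + 149) = 20200/3079 = 6.560 mg/L.

6.56 mg/L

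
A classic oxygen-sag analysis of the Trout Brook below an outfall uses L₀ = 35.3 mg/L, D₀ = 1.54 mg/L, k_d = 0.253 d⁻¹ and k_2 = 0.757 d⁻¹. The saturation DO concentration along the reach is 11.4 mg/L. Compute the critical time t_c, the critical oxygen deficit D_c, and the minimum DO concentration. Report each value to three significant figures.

t_c ≈ 1.99 d; D_c ≈ 7.12 mg/L; min DO ≈ 4.28 mg/L

t_c = [1/(k_2−k_d)] ln[(k_2/k_d)(1 − D₀(k_2−k_d)/(k_d L₀))]
= [1/(0.757−0.253)] ln[(0.757/0.253)(1 − 1.54×0.5040/(0.253×35.3))]
= (1/0.5040) ln[2.992 × 0.9131] = 1.984 × ln(2.732) = 1.984 × 1.005 = 1.994 d.
L(t_c) = L₀ e^(−k_d t_c) = 35.3 × 0.6038 = 21.31 mg/L, and at the critical point k_2 D_c = k_d L, so D_c = (0.253/0.757) × 21.31 = 7.123 mg/L.
Minimum DO = C_s − D_c = 11.4 − 7.123 = 4.277 mg/L.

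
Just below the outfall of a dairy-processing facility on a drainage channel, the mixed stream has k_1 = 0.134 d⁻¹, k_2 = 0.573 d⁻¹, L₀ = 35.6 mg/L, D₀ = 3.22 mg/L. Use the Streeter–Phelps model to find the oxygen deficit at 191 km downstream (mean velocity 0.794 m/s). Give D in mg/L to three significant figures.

D ≈ 5.93 mg/L

Travel time t = x/v = 191 km / (0.794 m/s) = 191000 m / 0.794 m/s = 240600 s = 2.784 d.
k_1 L₀/(k_2−k_1) = 0.134×35.6/(0.573−0.134) = 4.770/0.4390 = 10.87 mg/L.
e^(−k_1 t) = e^(−0.134×2.784) = 0.6886; e^(−k_2 t) = e^(−0.573×2.784) = 0.2028.
D = 10.87 × (0.6886 − 0.2028) + 3.22 × 0.2028 = 5.279 + 0.6531 = 5.932 mg/L.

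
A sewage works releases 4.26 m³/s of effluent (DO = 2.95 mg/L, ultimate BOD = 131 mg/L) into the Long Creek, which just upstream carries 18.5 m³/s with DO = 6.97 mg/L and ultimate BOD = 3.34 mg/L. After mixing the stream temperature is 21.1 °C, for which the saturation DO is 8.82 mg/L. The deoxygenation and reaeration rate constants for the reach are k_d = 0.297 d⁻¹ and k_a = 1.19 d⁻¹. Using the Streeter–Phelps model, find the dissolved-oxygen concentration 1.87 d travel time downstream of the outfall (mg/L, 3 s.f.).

Mixed DO = (18.5×6.97 + 4.26×2.95)/(18.5+4.26) = 141.5/22.76 = 6.218 mg/L.
Mixed L₀ = (18.5×3.34 + 4.26×131)/(22.76) = 619.8/22.76 = 27.23 mg/L.
Initial deficit D₀ = C_s − DO₀ = 8.82 − 6.218 = 2.602 mg/L.
D(1.87) = [0.297×27.23/(1.19−0.297)](e^(−0.297×1.87) − e^(−1.19×1.87)) + 2.602 e^(−1.19×1.87)
= 9.058 × (0.5738 − 0.1080) + 2.602 × 0.1080 = 4.500 mg/L.
DO = 8.82 − 4.500 = 4.320 mg/L.

DO ≈ 4.32 mg/L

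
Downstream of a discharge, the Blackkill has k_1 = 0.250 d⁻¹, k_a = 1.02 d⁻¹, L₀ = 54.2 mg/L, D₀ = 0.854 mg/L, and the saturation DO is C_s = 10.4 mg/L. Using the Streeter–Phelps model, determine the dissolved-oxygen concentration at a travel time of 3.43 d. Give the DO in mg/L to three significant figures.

DO ≈ 3.44 mg/L

k_1 L₀/(k_a−k_1) = 0.250×54.2/(1.02−0.250) = 13.55/0.7700 = 17.60 mg/L.
e^(−k_1 t) = e^(−0.250×3.430) = 0.4242; e^(−k_a t) = e^(−1.02×3.430) = 0.03024.
D = 17.60 × (0.4242 − 0.03024) + 0.854 × 0.03024 = 6.933 + 0.02582 = 6.959 mg/L.
DO = C_s − D = 10.4 − 6.959 = 3.441 mg/L.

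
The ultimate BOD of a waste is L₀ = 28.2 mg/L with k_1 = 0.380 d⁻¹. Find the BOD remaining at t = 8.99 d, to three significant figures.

L ≈ 0.926 mg/L

L_t = L₀ e^(−k_1 t) = 28.2 × e^(−0.380×8.99) = 28.2 × 0.03284 = 0.9260 mg/L.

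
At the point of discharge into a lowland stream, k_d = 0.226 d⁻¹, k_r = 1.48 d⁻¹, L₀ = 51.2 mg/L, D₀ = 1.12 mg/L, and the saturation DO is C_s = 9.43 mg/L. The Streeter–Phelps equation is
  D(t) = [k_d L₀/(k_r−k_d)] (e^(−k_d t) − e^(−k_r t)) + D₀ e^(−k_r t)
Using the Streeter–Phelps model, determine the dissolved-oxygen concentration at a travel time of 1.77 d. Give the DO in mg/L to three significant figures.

DO ≈ 3.84 mg/L

k_d L₀/(k_r−k_d) = 0.226×51.2/(1.48−0.226) = 11.57/1.254 = 9.227 mg/L.
e^(−k_d t) = e^(−0.226×1.770) = 0.6703; e^(−k_r t) = e^(−1.48×1.770) = 0.07283.
D = 9.227 × (0.6703 − 0.07283) + 1.12 × 0.07283 = 5.513 + 0.08157 = 5.595 mg/L.
DO = C_s − D = 9.43 − 5.595 = 3.835 mg/L.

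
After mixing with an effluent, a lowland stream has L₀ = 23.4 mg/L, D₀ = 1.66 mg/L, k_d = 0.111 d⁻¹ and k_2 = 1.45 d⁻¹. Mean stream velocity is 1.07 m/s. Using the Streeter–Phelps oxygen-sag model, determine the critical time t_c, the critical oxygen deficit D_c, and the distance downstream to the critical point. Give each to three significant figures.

t_c ≈ 0.473 d; D_c ≈ 1.70 mg/L; x_c ≈ 43.7 km

t_c = [1/(k_2−k_d)] ln[(k_2/k_d)(1 − D₀(k_2−k_d)/(k_d L₀))]
= [1/(1.45−0.111)] ln[(1.45/0.111)(1 − 1.66×1.339/(0.111×23.4))]
= (1/1.339) ln[13.06 × 0.1442] = 0.7468 × ln(1.884) = 0.7468 × 0.6335 = 0.4731 d.
D_c = (k_d/k_2) L₀ e^(−k_d t_c) = (0.111/1.45) × 23.4 × e^(−0.111×0.4731) = 0.07655 × 23.4 × 0.9488 = 1.700 mg/L.
x_c = v t_c = 1.07 m/s × 0.4731 d × 86400 s/d = 43740 m ≈ 43.7 km.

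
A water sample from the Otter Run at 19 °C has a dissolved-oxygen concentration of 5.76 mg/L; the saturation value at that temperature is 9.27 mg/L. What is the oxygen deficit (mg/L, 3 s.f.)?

D ≈ 3.51 mg/L

D = C_s − C = 9.27 − 5.76 = 3.51 mg/L.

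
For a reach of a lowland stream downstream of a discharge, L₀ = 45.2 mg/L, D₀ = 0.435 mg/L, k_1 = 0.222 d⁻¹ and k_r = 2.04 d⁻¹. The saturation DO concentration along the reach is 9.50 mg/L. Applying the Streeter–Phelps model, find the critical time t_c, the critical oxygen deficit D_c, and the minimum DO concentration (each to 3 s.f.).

t_c ≈ 1.17 d; D_c ≈ 3.79 mg/L; min DO ≈ 5.71 mg/L

t_c = [1/(k_r−k_1)] ln[(k_r/k_1)(1 − D₀(k_r−k_1)/(k_1 L₀))]
= [1/(2.04−0.222)] ln[(2.04/0.222)(1 − 0.435×1.818/(0.222×45.2))]
= (1/1.818) ln[9.189 × 0.9212] = 0.5501 × ln(8.465) = 0.5501 × 2.136 = 1.175 d.
D_c = (k_1/k_r) L₀ e^(−k_1 t_c) = (0.222/2.04) × 45.2 × e^(−0.222×1.175) = 0.1088 × 45.2 × 0.7704 = 3.790 mg/L.
Minimum DO = C_s − D_c = 9.50 − 3.790 = 5.710 mg/L.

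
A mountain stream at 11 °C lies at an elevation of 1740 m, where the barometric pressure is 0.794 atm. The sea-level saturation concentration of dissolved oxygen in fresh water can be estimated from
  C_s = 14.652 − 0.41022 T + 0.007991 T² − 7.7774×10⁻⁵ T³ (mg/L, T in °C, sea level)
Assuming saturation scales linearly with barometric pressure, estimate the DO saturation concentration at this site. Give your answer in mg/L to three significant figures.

At sea level: C_s = 14.652 − 0.41022×11 + 0.007991×11² − 7.7774×10⁻⁵×11³ = 11.00 mg/L.
Pressure correction: C_s' = 11.00 × 0.794 = 8.736 mg/L.

C_s ≈ 8.74 mg/L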